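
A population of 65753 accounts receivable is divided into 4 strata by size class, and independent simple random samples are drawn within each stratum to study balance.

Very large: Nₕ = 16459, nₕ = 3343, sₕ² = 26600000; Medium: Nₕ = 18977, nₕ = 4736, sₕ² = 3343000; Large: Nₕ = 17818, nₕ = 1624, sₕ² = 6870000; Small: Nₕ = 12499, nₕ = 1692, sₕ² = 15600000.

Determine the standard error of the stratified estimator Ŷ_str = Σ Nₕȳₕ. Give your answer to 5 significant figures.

Var(Ŷ_str) = Σₕ Nₕ²(1 − fₕ)sₕ²/nₕ.
Very large: 16459²·(1 − 3343/16459)·26600000/3343 = 1.7177111 × 10^12.
Medium: 18977²·(1 − 4736/18977)·3343000/4736 = 1.9076238 × 10^11.
Large: 17818²·(1 − 1624/17818)·6870000/1624 = 1.2206293 × 10^12.
Small: 12499²·(1 − 1692/12499)·15600000/1692 = 1.2453879 × 10^12.
Sum = 4.3744907 × 10^12.
SE = √(4.3744907 × 10^12) = 2.0915 × 10^6.

2.0915 × 10^6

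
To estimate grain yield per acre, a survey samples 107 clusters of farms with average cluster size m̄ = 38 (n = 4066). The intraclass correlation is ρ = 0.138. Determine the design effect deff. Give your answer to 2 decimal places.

deff = 1 + (38 − 1)·0.138 = 1 + 5.106 = 6.106.

6.11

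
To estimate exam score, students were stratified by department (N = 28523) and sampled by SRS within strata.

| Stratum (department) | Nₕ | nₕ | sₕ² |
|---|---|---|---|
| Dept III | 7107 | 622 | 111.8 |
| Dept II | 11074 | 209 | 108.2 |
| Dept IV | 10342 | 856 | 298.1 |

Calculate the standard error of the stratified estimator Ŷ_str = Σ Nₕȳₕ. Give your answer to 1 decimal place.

10234.2

Var(Ŷ_str) = Σₕ Nₕ²(1 − fₕ)sₕ²/nₕ.
Dept III: 7107²·(1 − 622/7107)·111.8/622 = 8.2841454 × 10^6.
Dept II: 11074²·(1 − 209/11074)·108.2/209 = 6.2289554 × 10^7.
Dept IV: 10342²·(1 − 856/10342)·298.1/856 = 3.4164563 × 10^7.
Sum = 1.0473826 × 10^8.
SE = √(1.0473826 × 10^8) = 10234.2.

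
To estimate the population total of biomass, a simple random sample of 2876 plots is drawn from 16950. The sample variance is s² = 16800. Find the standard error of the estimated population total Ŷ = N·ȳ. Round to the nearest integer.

37330

Var(Ŷ) = N²·Var(ȳ) = N²·(1 − n/N)·s²/n.
f = 2876/16950 = 0.16967552; Var(ȳ) = 0.83032448·16800/2876 = 4.850296.
Var(Ŷ) = 16950² · 4.850296 = 1.3935022 × 10^9.
SE(Ŷ) = √(1.3935022 × 10^9) = 37330.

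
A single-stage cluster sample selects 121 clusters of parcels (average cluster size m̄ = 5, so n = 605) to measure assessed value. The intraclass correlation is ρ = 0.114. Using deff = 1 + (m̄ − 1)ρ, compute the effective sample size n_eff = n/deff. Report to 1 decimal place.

deff = 1 + (5 − 1)·0.114 = 1 + 0.456 = 1.456.
n_eff = 605 / 1.456 = 415.5.

415.5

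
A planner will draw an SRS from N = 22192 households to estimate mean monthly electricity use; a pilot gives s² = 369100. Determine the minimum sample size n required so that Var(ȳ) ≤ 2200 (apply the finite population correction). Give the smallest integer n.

167

Without fpc, n₀ = s²/D = 369100/2200 = 167.7727.
With fpc, (1 − n/N)·s²/n ≤ D requires n ≥ n₀/(1 + n₀/N) = 167.7727/(1 + 167.7727/22192) = 166.5138.
Rounding up, n = 167.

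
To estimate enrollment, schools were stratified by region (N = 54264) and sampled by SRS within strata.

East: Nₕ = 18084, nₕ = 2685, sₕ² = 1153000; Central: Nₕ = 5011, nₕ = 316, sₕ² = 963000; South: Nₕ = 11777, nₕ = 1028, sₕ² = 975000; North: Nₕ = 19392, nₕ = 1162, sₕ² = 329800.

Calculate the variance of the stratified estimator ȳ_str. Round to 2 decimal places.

Var(ȳ_str) = Σₕ Wₕ²(1 − fₕ)sₕ²/nₕ with Wₕ = Nₕ/N, N = 54264.
East: Wₕ = 0.33325962; term = 0.33325962²·(1 − 0.14847379)·1153000/2685 = 40.611444.
Central: Wₕ = 0.09234483; term = 0.09234483²·(1 − 0.06306127)·963000/316 = 24.34869.
South: Wₕ = 0.21703155; term = 0.21703155²·(1 − 0.08728878)·975000/1028 = 40.774687.
North: Wₕ = 0.35736400; term = 0.35736400²·(1 − 0.05992162)·329800/1162 = 34.074554.
Sum = 139.80938.

139.81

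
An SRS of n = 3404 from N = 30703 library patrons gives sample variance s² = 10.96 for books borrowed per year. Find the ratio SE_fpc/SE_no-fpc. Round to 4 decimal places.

0.9429

f = n/N = 3404/30703 = 0.11086864.
SE_no-fpc = √(s²/n) = 0.056742766; SE_fpc = √((1−f)s²/n) = 0.053504889.
Ratio = √(1−f) = 0.94293762.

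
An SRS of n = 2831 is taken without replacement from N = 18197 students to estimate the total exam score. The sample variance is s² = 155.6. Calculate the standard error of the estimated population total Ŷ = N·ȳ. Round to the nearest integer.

Var(Ŷ) = N²·Var(ȳ) = N²·(1 − n/N)·s²/n.
f = 2831/18197 = 0.15557509; Var(ȳ) = 0.84442491·155.6/2831 = 0.046412051.
Var(Ŷ) = 18197² · 0.046412051 = 1.536846 × 10^7.
SE(Ŷ) = √(1.536846 × 10^7) = 3920.

3920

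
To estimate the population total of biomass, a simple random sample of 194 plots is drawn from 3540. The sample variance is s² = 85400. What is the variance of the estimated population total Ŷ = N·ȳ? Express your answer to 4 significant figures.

5.214 × 10^9

Var(Ŷ) = N²·Var(ȳ) = N²·(1 − n/N)·s²/n.
f = 194/3540 = 0.05480226; Var(ȳ) = 0.94519774·85400/194 = 416.08189.
Var(Ŷ) = 3540² · 416.08189 = 5.2141718 × 10^9.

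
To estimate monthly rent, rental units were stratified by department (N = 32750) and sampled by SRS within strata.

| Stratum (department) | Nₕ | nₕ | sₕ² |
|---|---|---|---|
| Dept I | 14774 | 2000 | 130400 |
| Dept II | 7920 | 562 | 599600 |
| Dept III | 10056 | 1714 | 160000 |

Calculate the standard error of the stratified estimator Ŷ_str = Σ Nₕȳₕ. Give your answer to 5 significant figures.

286900

Var(Ŷ_str) = Σₕ Nₕ²(1 − fₕ)sₕ²/nₕ.
Dept I: 14774²·(1 − 2000/14774)·130400/2000 = 1.2304745 × 10^10.
Dept II: 7920²·(1 − 562/7920)·599600/562 = 6.217421 × 10^10.
Dept III: 10056²·(1 − 1714/10056)·160000/1714 = 7.8307726 × 10^9.
Sum = 8.2309728 × 10^10.
SE = √(8.2309728 × 10^10) = 286900.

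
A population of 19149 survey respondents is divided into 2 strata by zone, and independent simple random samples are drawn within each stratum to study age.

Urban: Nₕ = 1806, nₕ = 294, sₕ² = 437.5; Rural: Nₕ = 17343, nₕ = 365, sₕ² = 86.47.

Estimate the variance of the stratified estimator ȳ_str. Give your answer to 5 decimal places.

0.20132

Var(ȳ_str) = Σₕ Wₕ²(1 − fₕ)sₕ²/nₕ with Wₕ = Nₕ/N, N = 19149.
Urban: Wₕ = 0.09431302; term = 0.09431302²·(1 − 0.16279070)·437.5/294 = 0.011081743.
Rural: Wₕ = 0.90568698; term = 0.90568698²·(1 − 0.02104596)·86.47/365 = 0.19023532.
Sum = 0.20131706.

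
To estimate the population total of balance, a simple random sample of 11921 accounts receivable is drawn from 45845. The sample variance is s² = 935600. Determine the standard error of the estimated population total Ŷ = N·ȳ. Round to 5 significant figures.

Var(Ŷ) = N²·Var(ȳ) = N²·(1 − n/N)·s²/n.
f = 11921/45845 = 0.26002836; Var(ȳ) = 0.73997164·935600/11921 = 58.075453.
Var(Ŷ) = 45845² · 58.075453 = 1.220609 × 10^11.
SE(Ŷ) = √(1.220609 × 10^11) = 349370.

349370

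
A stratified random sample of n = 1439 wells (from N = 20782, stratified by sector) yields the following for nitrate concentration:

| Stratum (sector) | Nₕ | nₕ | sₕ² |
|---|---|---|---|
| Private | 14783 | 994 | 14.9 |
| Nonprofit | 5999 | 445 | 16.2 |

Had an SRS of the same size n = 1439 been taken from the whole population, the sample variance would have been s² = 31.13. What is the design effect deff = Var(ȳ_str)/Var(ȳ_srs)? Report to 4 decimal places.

0.4909

Var(ȳ_str) = Σ Wₕ²(1−fₕ)sₕ²/nₕ with Wₕ = Nₕ/20782:
  Private: (14783/20782)²·(1−994/14783)·14.9/994 = 0.007074904
  Nonprofit: (5999/20782)²·(1−445/5999)·16.2/445 = 0.0028084394
  → Var(ȳ_str) = 0.0098833434.
Var(ȳ_srs) = (1 − 1439/20782)·31.13/1439 = 0.020135148.
deff = 0.0098833434 / 0.020135148 = 0.4909.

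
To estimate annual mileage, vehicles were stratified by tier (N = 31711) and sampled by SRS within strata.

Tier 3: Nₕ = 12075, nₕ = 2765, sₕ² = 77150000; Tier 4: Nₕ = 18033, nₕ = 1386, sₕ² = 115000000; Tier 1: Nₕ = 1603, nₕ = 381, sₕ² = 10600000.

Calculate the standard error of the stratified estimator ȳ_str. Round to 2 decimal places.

167.16

Var(ȳ_str) = Σₕ Wₕ²(1 − fₕ)sₕ²/nₕ with Wₕ = Nₕ/N, N = 31711.
Tier 3: Wₕ = 0.38078269; term = 0.38078269²·(1 − 0.22898551)·77150000/2765 = 3119.3043.
Tier 4: Wₕ = 0.56866702; term = 0.56866702²·(1 − 0.07685909)·115000000/1386 = 24769.583.
Tier 1: Wₕ = 0.05055028; term = 0.05055028²·(1 − 0.23767935)·10600000/381 = 54.195814.
Sum = 27943.083.
SE = √(27943.083) = 167.16.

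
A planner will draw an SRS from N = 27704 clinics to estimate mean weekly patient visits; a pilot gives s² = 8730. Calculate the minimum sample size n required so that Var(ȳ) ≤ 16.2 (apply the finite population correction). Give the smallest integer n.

529

Without fpc, n₀ = s²/D = 8730/16.2 = 538.8889.
With fpc, (1 − n/N)·s²/n ≤ D requires n ≥ n₀/(1 + n₀/N) = 538.8889/(1 + 538.8889/27704) = 528.6066.
Rounding up, n = 529.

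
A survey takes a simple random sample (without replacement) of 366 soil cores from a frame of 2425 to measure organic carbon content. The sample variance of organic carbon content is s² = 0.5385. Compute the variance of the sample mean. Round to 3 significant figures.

Under SRS without replacement, Var(ȳ) = (1 − f)·s²/n with f = n/N = 366/2425 = 0.15092784.
Var(ȳ) = (1 − 0.15092784)·0.5385/366 = 0.84907216·0.0014713115 = 0.0012492496.

0.00125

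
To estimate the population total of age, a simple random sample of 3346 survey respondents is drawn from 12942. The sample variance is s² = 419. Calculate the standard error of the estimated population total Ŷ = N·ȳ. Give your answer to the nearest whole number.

Var(Ŷ) = N²·Var(ȳ) = N²·(1 − n/N)·s²/n.
f = 3346/12942 = 0.25853809; Var(ȳ) = 0.74146191·419/3346 = 0.092848936.
Var(Ŷ) = 12942² · 0.092848936 = 1.5551766 × 10^7.
SE(Ŷ) = √(1.5551766 × 10^7) = 3944.

3944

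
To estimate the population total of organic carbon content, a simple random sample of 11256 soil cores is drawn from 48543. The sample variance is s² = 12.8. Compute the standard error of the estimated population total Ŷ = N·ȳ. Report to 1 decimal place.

Var(Ŷ) = N²·Var(ȳ) = N²·(1 − n/N)·s²/n.
f = 11256/48543 = 0.23187689; Var(ȳ) = 0.76812311·12.8/11256 = 8.7348754 × 10^-4.
Var(Ŷ) = 48543² · (8.7348754 × 10^-4) = 2.058306 × 10^6.
SE(Ŷ) = √(2.058306 × 10^6) = 1434.7.

1434.7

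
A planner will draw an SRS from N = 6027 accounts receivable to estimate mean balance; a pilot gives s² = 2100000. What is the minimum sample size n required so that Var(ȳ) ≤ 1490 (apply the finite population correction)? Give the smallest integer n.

Without fpc, n₀ = s²/D = 2100000/1490 = 1409.3960.
With fpc, (1 − n/N)·s²/n ≤ D requires n ≥ n₀/(1 + n₀/N) = 1409.3960/(1 + 1409.3960/6027) = 1142.2778.
Rounding up, n = 1143.

1143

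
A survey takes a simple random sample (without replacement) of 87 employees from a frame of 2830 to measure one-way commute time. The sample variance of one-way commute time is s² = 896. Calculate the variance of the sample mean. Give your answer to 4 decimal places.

9.9822

Under SRS without replacement, Var(ȳ) = (1 − f)·s²/n with f = n/N = 87/2830 = 0.03074205.
Var(ȳ) = (1 − 0.03074205)·896/87 = 0.96925795·10.298851 = 9.9822428.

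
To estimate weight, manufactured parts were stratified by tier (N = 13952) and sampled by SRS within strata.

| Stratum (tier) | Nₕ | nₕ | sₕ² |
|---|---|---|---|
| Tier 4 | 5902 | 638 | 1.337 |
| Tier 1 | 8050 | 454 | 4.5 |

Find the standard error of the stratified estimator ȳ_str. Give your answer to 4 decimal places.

0.0587

Var(ȳ_str) = Σₕ Wₕ²(1 − fₕ)sₕ²/nₕ with Wₕ = Nₕ/N, N = 13952.
Tier 4: Wₕ = 0.42302179; term = 0.42302179²·(1 − 0.10809895)·1.337/638 = 3.344667 × 10^-4.
Tier 1: Wₕ = 0.57697821; term = 0.57697821²·(1 − 0.05639752)·4.5/454 = 0.0031136125.
Sum = 0.0034480792.
SE = √(0.0034480792) = 0.0587.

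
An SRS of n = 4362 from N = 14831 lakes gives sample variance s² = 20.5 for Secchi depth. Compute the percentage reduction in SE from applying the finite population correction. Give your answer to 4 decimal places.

15.9830

f = n/N = 4362/14831 = 0.29411368.
SE_no-fpc = √(s²/n) = 0.068554205; SE_fpc = √((1−f)s²/n) = 0.057597215.
Ratio = √(1−f) = 0.84017041. Reduction = 100·(1 − 0.84017041) = 15.9830%.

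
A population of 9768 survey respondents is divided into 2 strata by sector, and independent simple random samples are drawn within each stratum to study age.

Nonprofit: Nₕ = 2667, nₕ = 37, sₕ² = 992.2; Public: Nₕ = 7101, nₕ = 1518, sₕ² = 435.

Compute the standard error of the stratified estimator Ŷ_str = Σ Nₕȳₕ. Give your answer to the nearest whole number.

Var(Ŷ_str) = Σₕ Nₕ²(1 − fₕ)sₕ²/nₕ.
Nonprofit: 2667²·(1 − 37/2667)·992.2/37 = 1.8809457 × 10^8.
Public: 7101²·(1 − 1518/7101)·435/1518 = 1.1360688 × 10^7.
Sum = 1.9945526 × 10^8.
SE = √(1.9945526 × 10^8) = 14123.

14123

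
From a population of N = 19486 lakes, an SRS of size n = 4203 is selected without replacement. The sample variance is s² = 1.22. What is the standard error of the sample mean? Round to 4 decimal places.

Under SRS without replacement, Var(ȳ) = (1 − f)·s²/n with f = n/N = 4203/19486 = 0.21569332.
Var(ȳ) = (1 − 0.21569332)·1.22/4203 = 0.78430668·2.9026886 × 10^-4 = 2.276598 × 10^-4.
SE(ȳ) = √(2.276598 × 10^-4) = 0.0151.

0.0151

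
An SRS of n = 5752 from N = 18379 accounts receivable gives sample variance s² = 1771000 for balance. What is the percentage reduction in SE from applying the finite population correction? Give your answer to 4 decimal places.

f = n/N = 5752/18379 = 0.31296588.
SE_no-fpc = √(s²/n) = 17.546877; SE_fpc = √((1−f)s²/n) = 14.544172.
Ratio = √(1−f) = 0.82887521. Reduction = 100·(1 − 0.82887521) = 17.1125%.

17.1125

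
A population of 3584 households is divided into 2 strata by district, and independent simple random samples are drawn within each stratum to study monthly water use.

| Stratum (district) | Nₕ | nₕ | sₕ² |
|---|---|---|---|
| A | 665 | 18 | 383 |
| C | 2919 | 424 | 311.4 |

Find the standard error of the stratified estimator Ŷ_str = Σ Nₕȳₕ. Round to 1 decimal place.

3808.4

Var(Ŷ_str) = Σₕ Nₕ²(1 − fₕ)sₕ²/nₕ.
A: 665²·(1 − 18/665)·383/18 = 9.1548703 × 10^6.
C: 2919²·(1 − 424/2919)·311.4/424 = 5.3488128 × 10^6.
Sum = 1.4503683 × 10^7.
SE = √(1.4503683 × 10^7) = 3808.4.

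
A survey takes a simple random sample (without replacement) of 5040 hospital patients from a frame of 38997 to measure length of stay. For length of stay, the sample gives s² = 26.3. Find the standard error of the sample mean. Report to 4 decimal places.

Under SRS without replacement, Var(ȳ) = (1 − f)·s²/n with f = n/N = 5040/38997 = 0.12924071.
Var(ȳ) = (1 − 0.12924071)·26.3/5040 = 0.87075929·0.005218254 = 0.0045438431.
SE(ȳ) = √(0.0045438431) = 0.0674.

0.0674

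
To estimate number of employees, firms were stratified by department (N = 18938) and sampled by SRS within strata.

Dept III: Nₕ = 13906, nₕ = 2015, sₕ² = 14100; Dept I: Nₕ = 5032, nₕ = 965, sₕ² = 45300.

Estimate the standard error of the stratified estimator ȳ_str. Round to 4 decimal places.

Var(ȳ_str) = Σₕ Wₕ²(1 − fₕ)sₕ²/nₕ with Wₕ = Nₕ/N, N = 18938.
Dept III: Wₕ = 0.73429084; term = 0.73429084²·(1 − 0.14490148)·14100/2015 = 3.2262383.
Dept I: Wₕ = 0.26570916; term = 0.26570916²·(1 − 0.19177266)·45300/965 = 2.6786592.
Sum = 5.9048975.
SE = √(5.9048975) = 2.4300.

2.4300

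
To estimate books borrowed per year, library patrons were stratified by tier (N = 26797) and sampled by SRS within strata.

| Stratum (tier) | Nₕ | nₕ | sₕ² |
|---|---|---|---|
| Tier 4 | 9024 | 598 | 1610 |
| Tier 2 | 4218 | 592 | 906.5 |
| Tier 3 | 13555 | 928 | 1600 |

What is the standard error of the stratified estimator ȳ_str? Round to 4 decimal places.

Var(ȳ_str) = Σₕ Wₕ²(1 − fₕ)sₕ²/nₕ with Wₕ = Nₕ/N, N = 26797.
Tier 4: Wₕ = 0.33675411; term = 0.33675411²·(1 − 0.06626773)·1610/598 = 0.28508402.
Tier 2: Wₕ = 0.15740568; term = 0.15740568²·(1 − 0.14035088)·906.5/592 = 0.032614305.
Tier 3: Wₕ = 0.50584021; term = 0.50584021²·(1 − 0.06846182)·1600/928 = 0.41095981.
Sum = 0.72865814.
SE = √(0.72865814) = 0.8536.

0.8536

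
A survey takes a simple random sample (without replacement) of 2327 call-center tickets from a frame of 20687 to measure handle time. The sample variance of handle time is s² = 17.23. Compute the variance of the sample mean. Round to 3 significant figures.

Under SRS without replacement, Var(ȳ) = (1 − f)·s²/n with f = n/N = 2327/20687 = 0.11248610.
Var(ȳ) = (1 − 0.11248610)·17.23/2327 = 0.88751390·0.0074043833 = 0.0065714931.

0.00657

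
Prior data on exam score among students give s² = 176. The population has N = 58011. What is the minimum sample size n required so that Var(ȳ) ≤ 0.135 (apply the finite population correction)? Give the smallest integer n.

1276

Without fpc, n₀ = s²/D = 176/0.135 = 1303.7037.
With fpc, (1 − n/N)·s²/n ≤ D requires n ≥ n₀/(1 + n₀/N) = 1303.7037/(1 + 1303.7037/58011) = 1275.0490.
Rounding up, n = 1276.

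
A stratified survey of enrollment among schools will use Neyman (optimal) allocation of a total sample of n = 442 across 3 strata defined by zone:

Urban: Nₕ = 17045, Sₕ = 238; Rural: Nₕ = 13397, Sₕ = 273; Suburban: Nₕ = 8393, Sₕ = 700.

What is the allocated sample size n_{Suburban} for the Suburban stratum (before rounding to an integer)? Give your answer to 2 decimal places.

Neyman allocation: nₕ = n·NₕSₕ / Σⱼ NⱼSⱼ.
Σ NⱼSⱼ = 17045·238 + 13397·273 + 8393·700 = 1.3589191 × 10^7.
n_{Suburban} = 442·8393·700 / (1.3589191 × 10^7) = 191.09.

191.09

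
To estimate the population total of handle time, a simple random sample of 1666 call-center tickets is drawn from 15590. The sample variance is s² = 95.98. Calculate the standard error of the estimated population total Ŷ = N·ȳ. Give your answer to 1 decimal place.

Var(Ŷ) = N²·Var(ȳ) = N²·(1 − n/N)·s²/n.
f = 1666/15590 = 0.10686337; Var(ȳ) = 0.89313663·95.98/1666 = 0.051454534.
Var(Ŷ) = 15590² · 0.051454534 = 1.2505927 × 10^7.
SE(Ŷ) = √(1.2505927 × 10^7) = 3536.4.

3536.4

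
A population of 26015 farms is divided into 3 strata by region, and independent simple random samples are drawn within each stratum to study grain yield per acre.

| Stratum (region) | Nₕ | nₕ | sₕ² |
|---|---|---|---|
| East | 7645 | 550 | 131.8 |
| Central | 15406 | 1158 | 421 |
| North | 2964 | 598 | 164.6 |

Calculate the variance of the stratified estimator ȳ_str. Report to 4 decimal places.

0.1400

Var(ȳ_str) = Σₕ Wₕ²(1 − fₕ)sₕ²/nₕ with Wₕ = Nₕ/N, N = 26015.
East: Wₕ = 0.29386892; term = 0.29386892²·(1 − 0.07194245)·131.8/550 = 0.019205913.
Central: Wₕ = 0.59219681; term = 0.59219681²·(1 − 0.07516552)·421/1158 = 0.11791517.
North: Wₕ = 0.11393427; term = 0.11393427²·(1 − 0.20175439)·164.6/598 = 0.0028521603.
Sum = 0.13997324.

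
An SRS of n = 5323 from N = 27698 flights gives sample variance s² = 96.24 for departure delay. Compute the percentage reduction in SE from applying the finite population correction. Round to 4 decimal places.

f = n/N = 5323/27698 = 0.19217994.
SE_no-fpc = √(s²/n) = 0.134462; SE_fpc = √((1−f)s²/n) = 0.12085285.
Ratio = √(1−f) = 0.89878811. Reduction = 100·(1 − 0.89878811) = 10.1212%.

10.1212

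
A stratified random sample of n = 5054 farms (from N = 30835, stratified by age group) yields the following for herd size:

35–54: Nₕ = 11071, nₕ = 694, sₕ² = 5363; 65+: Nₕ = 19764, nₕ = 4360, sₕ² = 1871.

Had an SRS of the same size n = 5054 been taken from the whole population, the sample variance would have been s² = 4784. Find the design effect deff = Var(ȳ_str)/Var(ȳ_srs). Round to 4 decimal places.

Var(ȳ_str) = Σ Wₕ²(1−fₕ)sₕ²/nₕ with Wₕ = Nₕ/30835:
  35–54: (11071/30835)²·(1−694/11071)·5363/694 = 0.93372522
  65+: (19764/30835)²·(1−4360/19764)·1871/4360 = 0.13740665
  → Var(ȳ_str) = 1.0711319.
Var(ȳ_srs) = (1 − 5054/30835)·4784/5054 = 0.7914286.
deff = 1.0711319 / 0.7914286 = 1.3534.

1.3534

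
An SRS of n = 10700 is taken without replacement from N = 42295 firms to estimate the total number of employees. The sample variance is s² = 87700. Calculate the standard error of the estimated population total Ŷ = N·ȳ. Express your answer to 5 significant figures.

Var(Ŷ) = N²·Var(ȳ) = N²·(1 − n/N)·s²/n.
f = 10700/42295 = 0.25298499; Var(ȳ) = 0.74701501·87700/10700 = 6.1227305.
Var(Ŷ) = 42295² · 6.1227305 = 1.0952751 × 10^10.
SE(Ŷ) = √(1.0952751 × 10^10) = 104660.

104660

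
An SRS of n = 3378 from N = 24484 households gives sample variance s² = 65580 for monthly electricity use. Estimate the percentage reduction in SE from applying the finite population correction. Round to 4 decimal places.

f = n/N = 3378/24484 = 0.13796765.
SE_no-fpc = √(s²/n) = 4.4061156; SE_fpc = √((1−f)s²/n) = 4.0908887.
Ratio = √(1−f) = 0.92845697. Reduction = 100·(1 − 0.92845697) = 7.1543%.

7.1543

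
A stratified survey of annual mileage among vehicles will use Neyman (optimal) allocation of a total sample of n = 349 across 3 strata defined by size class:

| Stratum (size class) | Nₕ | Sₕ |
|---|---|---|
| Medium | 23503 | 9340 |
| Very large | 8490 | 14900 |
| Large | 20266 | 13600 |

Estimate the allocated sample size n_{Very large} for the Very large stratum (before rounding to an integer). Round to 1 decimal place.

Neyman allocation: nₕ = n·NₕSₕ / Σⱼ NⱼSⱼ.
Σ NⱼSⱼ = 23503·9340 + 8490·14900 + 20266·13600 = 6.2163662 × 10^8.
n_{Very large} = 349·8490·14900 / (6.2163662 × 10^8) = 71.0.

71.0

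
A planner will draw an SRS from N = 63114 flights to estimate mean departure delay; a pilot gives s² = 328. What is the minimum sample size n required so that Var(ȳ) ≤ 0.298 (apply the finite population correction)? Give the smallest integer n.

Without fpc, n₀ = s²/D = 328/0.298 = 1100.6711.
With fpc, (1 − n/N)·s²/n ≤ D requires n ≥ n₀/(1 + n₀/N) = 1100.6711/(1 + 1100.6711/63114) = 1081.8051.
Rounding up, n = 1082.

1082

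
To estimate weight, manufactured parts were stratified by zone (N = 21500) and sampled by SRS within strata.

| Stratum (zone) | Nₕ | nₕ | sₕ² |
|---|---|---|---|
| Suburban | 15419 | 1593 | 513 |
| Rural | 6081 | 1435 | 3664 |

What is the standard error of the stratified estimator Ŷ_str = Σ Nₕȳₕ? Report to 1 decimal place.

11865.5

Var(Ŷ_str) = Σₕ Nₕ²(1 − fₕ)sₕ²/nₕ.
Suburban: 15419²·(1 − 1593/15419)·513/1593 = 6.8652183 × 10^7.
Rural: 6081²·(1 − 1435/6081)·3664/1435 = 7.2136949 × 10^7.
Sum = 1.4078913 × 10^8.
SE = √(1.4078913 × 10^8) = 11865.5.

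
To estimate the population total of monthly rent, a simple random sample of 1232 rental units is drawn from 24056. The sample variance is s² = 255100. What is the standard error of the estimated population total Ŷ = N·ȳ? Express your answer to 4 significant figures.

Var(Ŷ) = N²·Var(ȳ) = N²·(1 − n/N)·s²/n.
f = 1232/24056 = 0.05121383; Var(ȳ) = 0.94878617·255100/1232 = 196.45727.
Var(Ŷ) = 24056² · 196.45727 = 1.1368808 × 10^11.
SE(Ŷ) = √(1.1368808 × 10^11) = 337200.

337200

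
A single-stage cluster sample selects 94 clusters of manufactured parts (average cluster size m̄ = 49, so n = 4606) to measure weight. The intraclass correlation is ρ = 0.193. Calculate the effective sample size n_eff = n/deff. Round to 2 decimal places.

448.75

deff = 1 + (49 − 1)·0.193 = 1 + 9.264 = 10.264.
n_eff = 4606 / 10.264 = 448.75.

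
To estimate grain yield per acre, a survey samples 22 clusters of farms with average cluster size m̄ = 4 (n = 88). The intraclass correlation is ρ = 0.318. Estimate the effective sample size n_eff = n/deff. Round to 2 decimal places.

45.04

deff = 1 + (4 − 1)·0.318 = 1 + 0.954 = 1.954.
n_eff = 88 / 1.954 = 45.04.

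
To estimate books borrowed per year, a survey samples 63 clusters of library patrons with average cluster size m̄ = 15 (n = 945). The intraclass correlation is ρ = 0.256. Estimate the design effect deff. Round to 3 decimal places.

4.584

deff = 1 + (15 − 1)·0.256 = 1 + 3.584 = 4.584.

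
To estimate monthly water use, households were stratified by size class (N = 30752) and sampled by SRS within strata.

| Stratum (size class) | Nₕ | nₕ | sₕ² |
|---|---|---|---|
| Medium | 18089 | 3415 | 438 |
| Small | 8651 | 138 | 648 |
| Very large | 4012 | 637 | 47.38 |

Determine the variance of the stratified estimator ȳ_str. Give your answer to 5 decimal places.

0.40274

Var(ȳ_str) = Σₕ Wₕ²(1 − fₕ)sₕ²/nₕ with Wₕ = Nₕ/N, N = 30752.
Medium: Wₕ = 0.58822190; term = 0.58822190²·(1 − 0.18878877)·438/3415 = 0.035999771.
Small: Wₕ = 0.28131504; term = 0.28131504²·(1 − 0.01595191)·648/138 = 0.36567741.
Very large: Wₕ = 0.13046306; term = 0.13046306²·(1 − 0.15877368)·47.38/637 = 0.0010649853.
Sum = 0.40274217.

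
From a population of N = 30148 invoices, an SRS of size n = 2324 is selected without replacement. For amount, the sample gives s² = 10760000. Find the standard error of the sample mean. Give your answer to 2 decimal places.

65.37

Under SRS without replacement, Var(ȳ) = (1 − f)·s²/n with f = n/N = 2324/30148 = 0.07708637.
Var(ȳ) = (1 − 0.07708637)·10760000/2324 = 0.92291363·4629.9484 = 4273.0424.
SE(ȳ) = √(4273.0424) = 65.37.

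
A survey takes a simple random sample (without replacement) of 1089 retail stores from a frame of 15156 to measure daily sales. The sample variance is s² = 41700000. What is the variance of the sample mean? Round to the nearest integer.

Under SRS without replacement, Var(ȳ) = (1 − f)·s²/n with f = n/N = 1089/15156 = 0.07185273.
Var(ȳ) = (1 − 0.07185273)·41700000/1089 = 0.92814727·38292.011 = 35540.625.

35541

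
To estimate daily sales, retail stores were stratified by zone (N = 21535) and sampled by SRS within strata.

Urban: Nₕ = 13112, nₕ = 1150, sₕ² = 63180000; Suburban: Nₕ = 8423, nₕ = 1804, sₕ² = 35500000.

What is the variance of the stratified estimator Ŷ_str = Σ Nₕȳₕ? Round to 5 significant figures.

9.7141 × 10^12

Var(Ŷ_str) = Σₕ Nₕ²(1 − fₕ)sₕ²/nₕ.
Urban: 13112²·(1 − 1150/13112)·63180000/1150 = 8.6169688 × 10^12.
Suburban: 8423²·(1 − 1804/8423)·35500000/1804 = 1.0971121 × 10^12.
Sum = 9.7140809 × 10^12.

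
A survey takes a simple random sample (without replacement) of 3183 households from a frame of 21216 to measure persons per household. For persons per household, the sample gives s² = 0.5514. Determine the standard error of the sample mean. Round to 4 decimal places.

Under SRS without replacement, Var(ȳ) = (1 − f)·s²/n with f = n/N = 3183/21216 = 0.15002828.
Var(ȳ) = (1 − 0.15002828)·0.5514/3183 = 0.84997172·1.732328 × 10^-4 = 1.4724298 × 10^-4.
SE(ȳ) = √(1.4724298 × 10^-4) = 0.0121.

0.0121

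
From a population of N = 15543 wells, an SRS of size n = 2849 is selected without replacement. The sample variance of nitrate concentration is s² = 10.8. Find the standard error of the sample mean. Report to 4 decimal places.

0.0556

Under SRS without replacement, Var(ȳ) = (1 − f)·s²/n with f = n/N = 2849/15543 = 0.18329795.
Var(ȳ) = (1 − 0.18329795)·10.8/2849 = 0.81670205·0.0037908038 = 0.0030959572.
SE(ȳ) = √(0.0030959572) = 0.0556.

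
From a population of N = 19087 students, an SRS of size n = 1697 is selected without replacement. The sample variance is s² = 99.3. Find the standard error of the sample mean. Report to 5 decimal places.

0.23090

Under SRS without replacement, Var(ȳ) = (1 − f)·s²/n with f = n/N = 1697/19087 = 0.08890868.
Var(ȳ) = (1 − 0.08890868)·99.3/1697 = 0.91109132·0.058515027 = 0.053312533.
SE(ȳ) = √(0.053312533) = 0.23090.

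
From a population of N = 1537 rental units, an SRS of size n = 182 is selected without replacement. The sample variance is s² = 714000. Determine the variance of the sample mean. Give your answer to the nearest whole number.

3459

Under SRS without replacement, Var(ȳ) = (1 − f)·s²/n with f = n/N = 182/1537 = 0.11841249.
Var(ȳ) = (1 − 0.11841249)·714000/182 = 0.88158751·3923.0769 = 3458.5356.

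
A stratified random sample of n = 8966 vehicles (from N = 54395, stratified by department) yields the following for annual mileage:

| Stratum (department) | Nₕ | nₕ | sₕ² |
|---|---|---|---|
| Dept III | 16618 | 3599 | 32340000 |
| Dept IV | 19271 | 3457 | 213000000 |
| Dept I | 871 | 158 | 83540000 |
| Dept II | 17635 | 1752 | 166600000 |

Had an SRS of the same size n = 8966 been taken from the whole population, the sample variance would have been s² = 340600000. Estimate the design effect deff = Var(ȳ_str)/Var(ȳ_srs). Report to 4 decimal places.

0.5080

Var(ȳ_str) = Σ Wₕ²(1−fₕ)sₕ²/nₕ with Wₕ = Nₕ/54395:
  Dept III: (16618/54395)²·(1−3599/16618)·32340000/3599 = 657.04723
  Dept IV: (19271/54395)²·(1−3457/19271)·213000000/3457 = 6346.1195
  Dept I: (871/54395)²·(1−158/871)·83540000/158 = 110.9755
  Dept II: (17635/54395)²·(1−1752/17635)·166600000/1752 = 9001.8326
  → Var(ȳ_str) = 16115.975.
Var(ȳ_srs) = (1 − 8966/54395)·340600000/8966 = 31726.35.
deff = 16115.975 / 31726.35 = 0.5080.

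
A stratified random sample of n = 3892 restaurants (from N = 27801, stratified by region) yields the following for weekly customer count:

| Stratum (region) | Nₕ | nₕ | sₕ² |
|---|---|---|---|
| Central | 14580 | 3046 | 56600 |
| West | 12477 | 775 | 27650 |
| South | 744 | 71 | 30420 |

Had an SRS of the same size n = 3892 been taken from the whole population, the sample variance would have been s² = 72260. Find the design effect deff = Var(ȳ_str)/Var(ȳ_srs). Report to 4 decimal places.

Var(ȳ_str) = Σ Wₕ²(1−fₕ)sₕ²/nₕ with Wₕ = Nₕ/27801:
  Central: (14580/27801)²·(1−3046/14580)·56600/3046 = 4.0429947
  West: (12477/27801)²·(1−775/12477)·27650/775 = 6.7397357
  South: (744/27801)²·(1−71/744)·30420/71 = 0.27756712
  → Var(ȳ_str) = 11.060298.
Var(ȳ_srs) = (1 − 3892/27801)·72260/3892 = 15.967103.
deff = 11.060298 / 15.967103 = 0.6927.

0.6927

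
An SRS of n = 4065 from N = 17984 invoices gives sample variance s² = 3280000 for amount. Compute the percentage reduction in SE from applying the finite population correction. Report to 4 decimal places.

f = n/N = 4065/17984 = 0.22603425.
SE_no-fpc = √(s²/n) = 28.405775; SE_fpc = √((1−f)s²/n) = 24.990073.
Ratio = √(1−f) = 0.87975323. Reduction = 100·(1 − 0.87975323) = 12.0247%.

12.0247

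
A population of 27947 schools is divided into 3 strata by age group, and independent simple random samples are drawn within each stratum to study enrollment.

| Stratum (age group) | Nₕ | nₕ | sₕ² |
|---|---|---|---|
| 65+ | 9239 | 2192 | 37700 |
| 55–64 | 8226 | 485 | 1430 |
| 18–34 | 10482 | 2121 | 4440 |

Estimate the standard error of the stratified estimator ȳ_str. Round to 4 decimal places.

1.3817

Var(ȳ_str) = Σₕ Wₕ²(1 − fₕ)sₕ²/nₕ with Wₕ = Nₕ/N, N = 27947.
65+: Wₕ = 0.33059005; term = 0.33059005²·(1 − 0.23725511)·37700/2192 = 1.4337045.
55–64: Wₕ = 0.29434286; term = 0.29434286²·(1 − 0.05895940)·1430/485 = 0.24038628.
18–34: Wₕ = 0.37506709; term = 0.37506709²·(1 − 0.20234688)·4440/2121 = 0.23489528.
Sum = 1.9089861.
SE = √(1.9089861) = 1.3817.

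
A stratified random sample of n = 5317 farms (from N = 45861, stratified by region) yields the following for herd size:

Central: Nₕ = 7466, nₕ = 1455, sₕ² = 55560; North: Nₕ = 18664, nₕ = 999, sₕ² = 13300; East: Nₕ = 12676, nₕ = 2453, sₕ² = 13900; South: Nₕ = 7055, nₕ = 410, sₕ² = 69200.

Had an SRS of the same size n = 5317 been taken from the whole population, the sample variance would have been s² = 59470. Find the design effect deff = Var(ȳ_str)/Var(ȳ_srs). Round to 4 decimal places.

0.7092

Var(ȳ_str) = Σ Wₕ²(1−fₕ)sₕ²/nₕ with Wₕ = Nₕ/45861:
  Central: (7466/45861)²·(1−1455/7466)·55560/1455 = 0.8147923
  North: (18664/45861)²·(1−999/18664)·13300/999 = 2.0869761
  East: (12676/45861)²·(1−2453/12676)·13900/2453 = 0.34913292
  South: (7055/45861)²·(1−410/7055)·69200/410 = 3.7620728
  → Var(ȳ_str) = 7.0129741.
Var(ȳ_srs) = (1 − 5317/45861)·59470/5317 = 9.8881342.
deff = 7.0129741 / 9.8881342 = 0.7092.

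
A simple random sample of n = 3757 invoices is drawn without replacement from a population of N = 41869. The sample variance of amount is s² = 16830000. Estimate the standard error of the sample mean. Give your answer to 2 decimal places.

Under SRS without replacement, Var(ȳ) = (1 − f)·s²/n with f = n/N = 3757/41869 = 0.08973226.
Var(ȳ) = (1 − 0.08973226)·16830000/3757 = 0.91026774·4479.638 = 4077.67.
SE(ȳ) = √(4077.67) = 63.86.

63.86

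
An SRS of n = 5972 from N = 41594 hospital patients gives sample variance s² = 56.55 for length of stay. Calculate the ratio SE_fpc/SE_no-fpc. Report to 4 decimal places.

0.9254

f = n/N = 5972/41594 = 0.14357840.
SE_no-fpc = √(s²/n) = 0.097309761; SE_fpc = √((1−f)s²/n) = 0.09005342.
Ratio = √(1−f) = 0.92543049.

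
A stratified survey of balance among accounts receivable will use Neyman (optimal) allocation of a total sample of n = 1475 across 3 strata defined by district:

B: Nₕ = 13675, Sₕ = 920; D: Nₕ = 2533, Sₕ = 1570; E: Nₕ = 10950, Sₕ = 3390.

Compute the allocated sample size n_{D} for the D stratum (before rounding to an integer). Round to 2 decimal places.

109.28

Neyman allocation: nₕ = n·NₕSₕ / Σⱼ NⱼSⱼ.
Σ NⱼSⱼ = 13675·920 + 2533·1570 + 10950·3390 = 5.367831 × 10^7.
n_{D} = 1475·2533·1570 / (5.367831 × 10^7) = 109.28.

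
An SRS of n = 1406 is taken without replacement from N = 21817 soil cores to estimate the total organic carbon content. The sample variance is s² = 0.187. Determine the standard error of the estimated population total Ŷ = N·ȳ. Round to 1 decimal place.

243.4

Var(Ŷ) = N²·Var(ȳ) = N²·(1 − n/N)·s²/n.
f = 1406/21817 = 0.06444516; Var(ȳ) = 0.93555484·0.187/1406 = 1.2443012 × 10^-4.
Var(Ŷ) = 21817² · (1.2443012 × 10^-4) = 59226.434.
SE(Ŷ) = √(59226.434) = 243.4.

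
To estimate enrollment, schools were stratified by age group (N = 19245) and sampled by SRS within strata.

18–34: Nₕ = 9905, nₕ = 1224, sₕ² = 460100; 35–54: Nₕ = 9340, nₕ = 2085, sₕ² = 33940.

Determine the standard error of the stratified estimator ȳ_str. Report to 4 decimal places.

Var(ȳ_str) = Σₕ Wₕ²(1 − fₕ)sₕ²/nₕ with Wₕ = Nₕ/N, N = 19245.
18–34: Wₕ = 0.51467914; term = 0.51467914²·(1 − 0.12357395)·460100/1224 = 87.268844.
35–54: Wₕ = 0.48532086; term = 0.48532086²·(1 − 0.22323340)·33940/2085 = 2.9782026.
Sum = 90.247047.
SE = √(90.247047) = 9.4998.

9.4998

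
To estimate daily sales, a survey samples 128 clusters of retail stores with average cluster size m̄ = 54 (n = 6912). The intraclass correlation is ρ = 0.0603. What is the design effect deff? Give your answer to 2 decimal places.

4.20

deff = 1 + (54 − 1)·0.0603 = 1 + 3.1959 = 4.1959.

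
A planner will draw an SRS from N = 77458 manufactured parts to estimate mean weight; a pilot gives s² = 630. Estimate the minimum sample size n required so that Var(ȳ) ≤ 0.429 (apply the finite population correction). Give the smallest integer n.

Without fpc, n₀ = s²/D = 630/0.429 = 1468.5315.
With fpc, (1 − n/N)·s²/n ≤ D requires n ≥ n₀/(1 + n₀/N) = 1468.5315/(1 + 1468.5315/77458) = 1441.2075.
Rounding up, n = 1442.

1442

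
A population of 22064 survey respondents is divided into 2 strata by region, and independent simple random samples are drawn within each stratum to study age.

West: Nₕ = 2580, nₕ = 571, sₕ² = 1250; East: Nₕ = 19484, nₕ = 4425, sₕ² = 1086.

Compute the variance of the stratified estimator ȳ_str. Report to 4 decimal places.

0.1712

Var(ȳ_str) = Σₕ Wₕ²(1 − fₕ)sₕ²/nₕ with Wₕ = Nₕ/N, N = 22064.
West: Wₕ = 0.11693256; term = 0.11693256²·(1 − 0.22131783)·1250/571 = 0.023308002.
East: Wₕ = 0.88306744; term = 0.88306744²·(1 − 0.22710942)·1086/4425 = 0.14791844.
Sum = 0.17122644.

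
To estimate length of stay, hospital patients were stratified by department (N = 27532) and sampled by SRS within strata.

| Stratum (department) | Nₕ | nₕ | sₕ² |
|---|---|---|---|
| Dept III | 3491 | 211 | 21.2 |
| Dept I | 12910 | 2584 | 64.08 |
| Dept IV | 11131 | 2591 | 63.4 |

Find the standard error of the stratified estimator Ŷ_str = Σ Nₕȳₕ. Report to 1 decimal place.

Var(Ŷ_str) = Σₕ Nₕ²(1 − fₕ)sₕ²/nₕ.
Dept III: 3491²·(1 − 211/3491)·21.2/211 = 1.1504748 × 10^6.
Dept I: 12910²·(1 − 2584/12910)·64.08/2584 = 3.3058897 × 10^6.
Dept IV: 11131²·(1 − 2591/11131)·63.4/2591 = 2.3260224 × 10^6.
Sum = 6.7823869 × 10^6.
SE = √(6.7823869 × 10^6) = 2604.3.

2604.3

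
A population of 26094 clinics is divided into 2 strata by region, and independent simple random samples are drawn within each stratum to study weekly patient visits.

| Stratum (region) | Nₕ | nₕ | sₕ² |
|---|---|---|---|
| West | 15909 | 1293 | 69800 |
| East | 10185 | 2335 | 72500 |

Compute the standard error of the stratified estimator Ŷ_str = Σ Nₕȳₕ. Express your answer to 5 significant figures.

122620

Var(Ŷ_str) = Σₕ Nₕ²(1 − fₕ)sₕ²/nₕ.
West: 15909²·(1 − 1293/15909)·69800/1293 = 1.2552445 × 10^10.
East: 10185²·(1 − 2335/10185)·72500/2335 = 2.4824574 × 10^9.
Sum = 1.5034902 × 10^10.
SE = √(1.5034902 × 10^10) = 122620.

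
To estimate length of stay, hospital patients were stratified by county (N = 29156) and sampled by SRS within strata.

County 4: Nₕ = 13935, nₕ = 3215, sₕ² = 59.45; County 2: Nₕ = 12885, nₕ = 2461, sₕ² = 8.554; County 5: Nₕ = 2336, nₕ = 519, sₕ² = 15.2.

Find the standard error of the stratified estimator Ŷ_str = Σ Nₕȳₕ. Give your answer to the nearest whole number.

1831

Var(Ŷ_str) = Σₕ Nₕ²(1 − fₕ)sₕ²/nₕ.
County 4: 13935²·(1 − 3215/13935)·59.45/3215 = 2.7623114 × 10^6.
County 2: 12885²·(1 − 2461/12885)·8.554/2461 = 466849.03.
County 5: 2336²·(1 − 519/2336)·15.2/519 = 124309.41.
Sum = 3.3534698 × 10^6.
SE = √(3.3534698 × 10^6) = 1831.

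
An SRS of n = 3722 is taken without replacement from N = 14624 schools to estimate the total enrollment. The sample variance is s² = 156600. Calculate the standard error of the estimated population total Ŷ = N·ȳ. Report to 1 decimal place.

81901.9

Var(Ŷ) = N²·Var(ȳ) = N²·(1 − n/N)·s²/n.
f = 3722/14624 = 0.25451313; Var(ȳ) = 0.74548687·156600/3722 = 31.365729.
Var(Ŷ) = 14624² · 31.365729 = 6.707918 × 10^9.
SE(Ŷ) = √(6.707918 × 10^9) = 81901.9.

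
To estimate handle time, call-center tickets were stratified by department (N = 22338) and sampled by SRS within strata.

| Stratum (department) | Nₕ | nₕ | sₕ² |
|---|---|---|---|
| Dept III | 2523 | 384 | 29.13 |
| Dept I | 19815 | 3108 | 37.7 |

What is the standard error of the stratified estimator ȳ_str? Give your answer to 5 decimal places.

0.09417

Var(ȳ_str) = Σₕ Wₕ²(1 − fₕ)sₕ²/nₕ with Wₕ = Nₕ/N, N = 22338.
Dept III: Wₕ = 0.11294655; term = 0.11294655²·(1 − 0.15219976)·29.13/384 = 8.2044358 × 10^-4.
Dept I: Wₕ = 0.88705345; term = 0.88705345²·(1 − 0.15685087)·37.7/3108 = 0.0080475617.
Sum = 0.0088680053.
SE = √(0.0088680053) = 0.09417.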